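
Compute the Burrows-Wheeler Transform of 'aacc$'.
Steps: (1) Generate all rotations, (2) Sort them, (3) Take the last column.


Rotations (sorted):
  0: $aacc -> last char: c
  1: aacc$ -> last char: $
  2: acc$a -> last char: a
  3: c$aac -> last char: c
  4: cc$aa -> last char: a


BWT = c$aca


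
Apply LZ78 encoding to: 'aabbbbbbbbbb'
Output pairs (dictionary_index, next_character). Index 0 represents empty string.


LZ78 encoding steps:
Dictionary: {0: ''}
Step 1: w='' (idx 0), next='a' -> output (0, 'a'), add 'a' as idx 1
Step 2: w='a' (idx 1), next='b' -> output (1, 'b'), add 'ab' as idx 2
Step 3: w='' (idx 0), next='b' -> output (0, 'b'), add 'b' as idx 3
Step 4: w='b' (idx 3), next='b' -> output (3, 'b'), add 'bb' as idx 4
Step 5: w='bb' (idx 4), next='b' -> output (4, 'b'), add 'bbb' as idx 5
Step 6: w='bbb' (idx 5), end of input -> output (5, '')


Encoded: [(0, 'a'), (1, 'b'), (0, 'b'), (3, 'b'), (4, 'b'), (5, '')]


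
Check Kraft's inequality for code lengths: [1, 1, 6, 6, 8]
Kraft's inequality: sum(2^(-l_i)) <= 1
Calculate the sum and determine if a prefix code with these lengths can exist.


Sum = 2^(-1) + 2^(-1) + 2^(-6) + 2^(-6) + 2^(-8)
    = 0.5 + 0.5 + 0.015625 + 0.015625 + 0.00390625
    = 265/256 = 1.03515625
Since 1.03515625 > 1, Kraft's inequality is NOT satisfied.
A prefix code with these lengths CANNOT exist.

Kraft sum = 1.03515625. Not satisfied.


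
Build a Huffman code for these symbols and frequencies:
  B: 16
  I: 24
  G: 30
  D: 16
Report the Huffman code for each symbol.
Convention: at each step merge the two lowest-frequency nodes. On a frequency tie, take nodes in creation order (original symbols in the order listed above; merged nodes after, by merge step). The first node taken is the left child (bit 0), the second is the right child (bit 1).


Huffman tree construction:
Step 1: Merge B(16) + D(16) = 32
Step 2: Merge I(24) + G(30) = 54
Step 3: Merge (B+D)(32) + (I+G)(54) = 86
Read each symbol's code off the tree from the root (left child = 0, right child = 1).

Codes:
  B: 00 (length 2)
  I: 10 (length 2)
  G: 11 (length 2)
  D: 01 (length 2)
Average code length: 172/86 = 2.0000 bits/symbol


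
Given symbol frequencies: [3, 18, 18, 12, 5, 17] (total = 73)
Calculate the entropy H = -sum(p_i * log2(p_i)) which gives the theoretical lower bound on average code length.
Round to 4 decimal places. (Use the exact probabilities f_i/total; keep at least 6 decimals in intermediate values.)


Per-symbol terms -p_i * log2(p_i) with p_i = f_i/73:
  p = 3/73 = 0.041096: log2(p) = -4.604862, -p*log2(p) = 0.189241
  p = 18/73 = 0.246575: log2(p) = -2.019900, -p*log2(p) = 0.498057
  p = 18/73 = 0.246575: log2(p) = -2.019900, -p*log2(p) = 0.498057
  p = 12/73 = 0.164384: log2(p) = -2.604862, -p*log2(p) = 0.428197
  p = 5/73 = 0.068493: log2(p) = -3.867896, -p*log2(p) = 0.264924
  p = 17/73 = 0.232877: log2(p) = -2.102362, -p*log2(p) = 0.489591
H = 0.189241 + 0.498057 + 0.498057 + 0.428197 + 0.264924 + 0.489591 = 2.368067

H = 2.3681 bits/symbol


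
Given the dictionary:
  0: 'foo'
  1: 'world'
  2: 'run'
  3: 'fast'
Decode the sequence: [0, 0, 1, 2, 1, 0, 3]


Look up each index in the dictionary:
  0 -> 'foo'
  0 -> 'foo'
  1 -> 'world'
  2 -> 'run'
  1 -> 'world'
  0 -> 'foo'
  3 -> 'fast'

Decoded: "foo foo world run world foo fast"


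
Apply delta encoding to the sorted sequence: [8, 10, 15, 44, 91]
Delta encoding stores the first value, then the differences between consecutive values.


First value: 8
Deltas:
  10 - 8 = 2
  15 - 10 = 5
  44 - 15 = 29
  91 - 44 = 47


Delta encoded: [8, 2, 5, 29, 47]


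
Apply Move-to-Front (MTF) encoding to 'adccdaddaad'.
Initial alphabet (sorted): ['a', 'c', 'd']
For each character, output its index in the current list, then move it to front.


MTF encoding:
'a': index 0 in ['a', 'c', 'd'] -> ['a', 'c', 'd']
'd': index 2 in ['a', 'c', 'd'] -> ['d', 'a', 'c']
'c': index 2 in ['d', 'a', 'c'] -> ['c', 'd', 'a']
'c': index 0 in ['c', 'd', 'a'] -> ['c', 'd', 'a']
'd': index 1 in ['c', 'd', 'a'] -> ['d', 'c', 'a']
'a': index 2 in ['d', 'c', 'a'] -> ['a', 'd', 'c']
'd': index 1 in ['a', 'd', 'c'] -> ['d', 'a', 'c']
'd': index 0 in ['d', 'a', 'c'] -> ['d', 'a', 'c']
'a': index 1 in ['d', 'a', 'c'] -> ['a', 'd', 'c']
'a': index 0 in ['a', 'd', 'c'] -> ['a', 'd', 'c']
'd': index 1 in ['a', 'd', 'c'] -> ['d', 'a', 'c']


Output: [0, 2, 2, 0, 1, 2, 1, 0, 1, 0, 1]


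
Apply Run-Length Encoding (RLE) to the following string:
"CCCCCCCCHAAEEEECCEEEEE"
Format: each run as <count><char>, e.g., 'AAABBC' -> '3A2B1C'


Scanning runs left to right:
  i=0: run of 'C' x 8 -> '8C'
  i=8: run of 'H' x 1 -> '1H'
  i=9: run of 'A' x 2 -> '2A'
  i=11: run of 'E' x 4 -> '4E'
  i=15: run of 'C' x 2 -> '2C'
  i=17: run of 'E' x 5 -> '5E'

RLE = 8C1H2A4E2C5E


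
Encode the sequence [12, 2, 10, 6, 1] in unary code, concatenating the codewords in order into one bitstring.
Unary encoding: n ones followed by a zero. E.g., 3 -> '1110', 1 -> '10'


Encode each number as n ones followed by a terminating 0:
  12 -> 1111111111110 (13 bits)
  2 -> 110 (3 bits)
  10 -> 11111111110 (11 bits)
  6 -> 1111110 (7 bits)
  1 -> 10 (2 bits)
Total length = 13 + 3 + 11 + 7 + 2 = 36 bits.

Unary([12, 2, 10, 6, 1]) = 111111111111011011111111110111111010 (36 bits)


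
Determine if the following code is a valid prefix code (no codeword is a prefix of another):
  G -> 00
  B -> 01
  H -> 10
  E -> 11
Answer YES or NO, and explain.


Checking each pair (does one codeword prefix another?):
  G='00' vs B='01': no prefix
  G='00' vs H='10': no prefix
  G='00' vs E='11': no prefix
  B='01' vs G='00': no prefix
  B='01' vs H='10': no prefix
  B='01' vs E='11': no prefix
  H='10' vs G='00': no prefix
  H='10' vs B='01': no prefix
  H='10' vs E='11': no prefix
  E='11' vs G='00': no prefix
  E='11' vs B='01': no prefix
  E='11' vs H='10': no prefix
No violation found over all pairs.

YES -- this is a valid prefix code. No codeword is a prefix of any other codeword.


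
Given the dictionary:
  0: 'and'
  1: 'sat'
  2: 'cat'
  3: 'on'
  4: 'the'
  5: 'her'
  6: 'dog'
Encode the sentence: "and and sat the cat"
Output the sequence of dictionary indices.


Look up each word in the dictionary:
  'and' -> 0
  'and' -> 0
  'sat' -> 1
  'the' -> 4
  'cat' -> 2

Encoded: [0, 0, 1, 4, 2]


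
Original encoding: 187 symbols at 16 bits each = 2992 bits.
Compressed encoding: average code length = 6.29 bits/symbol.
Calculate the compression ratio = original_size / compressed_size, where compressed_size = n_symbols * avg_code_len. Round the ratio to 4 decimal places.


original_size = n_symbols * orig_bits = 187 * 16 = 2992 bits
compressed_size = n_symbols * avg_code_len = 187 * 6.29 = 1176.23 bits
ratio = original_size / compressed_size = 2992 / 1176.23 = 2.5437

Compression ratio = 2.5437


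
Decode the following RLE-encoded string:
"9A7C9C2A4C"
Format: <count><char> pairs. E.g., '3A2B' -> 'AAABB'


Expanding each <count><char> pair:
  9A -> 'AAAAAAAAA'
  7C -> 'CCCCCCC'
  9C -> 'CCCCCCCCC'
  2A -> 'AA'
  4C -> 'CCCC'

Decoded = AAAAAAAAACCCCCCCCCCCCCCCCAACCCC


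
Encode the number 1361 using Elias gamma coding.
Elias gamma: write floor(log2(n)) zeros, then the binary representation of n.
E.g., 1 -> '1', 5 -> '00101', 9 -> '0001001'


num_bits = floor(log2(1361)) + 1 = 11
leading_zeros = num_bits - 1 = 10
binary(1361) = 10101010001

Elias gamma(1361) = '0000000000' + '10101010001' = 000000000010101010001 (21 bits)


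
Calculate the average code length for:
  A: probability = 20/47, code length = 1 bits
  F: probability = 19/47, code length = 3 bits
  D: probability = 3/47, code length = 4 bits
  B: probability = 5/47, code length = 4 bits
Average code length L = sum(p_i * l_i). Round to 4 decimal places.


Weighted contributions p_i * l_i:
  A: (20/47) * 1 = 20/47
  F: (19/47) * 3 = 57/47
  D: (3/47) * 4 = 12/47
  B: (5/47) * 4 = 20/47
Sum = (20 + 57 + 12 + 20)/47 = 109/47

L = 109/47 = 2.3191 bits/symbol


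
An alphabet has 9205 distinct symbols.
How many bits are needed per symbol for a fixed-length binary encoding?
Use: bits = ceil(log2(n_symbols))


log2(9205) = 13.1682
Bracket: 2^13 = 8192 < 9205 <= 2^14 = 16384
So ceil(log2(9205)) = 14

bits = ceil(log2(9205)) = ceil(13.1682) = 14 bits


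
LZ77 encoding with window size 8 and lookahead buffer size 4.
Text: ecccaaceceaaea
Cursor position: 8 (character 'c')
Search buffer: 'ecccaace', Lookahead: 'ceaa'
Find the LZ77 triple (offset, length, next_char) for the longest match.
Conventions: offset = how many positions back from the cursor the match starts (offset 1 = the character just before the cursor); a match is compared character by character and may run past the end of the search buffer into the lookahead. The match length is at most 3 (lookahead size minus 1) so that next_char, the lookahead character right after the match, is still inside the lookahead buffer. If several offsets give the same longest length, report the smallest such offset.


Try each offset into the search buffer:
  offset=1 (pos 7, char 'e'): match length 0
  offset=2 (pos 6, char 'c'): match length 2
  offset=3 (pos 5, char 'a'): match length 0
  offset=4 (pos 4, char 'a'): match length 0
  offset=5 (pos 3, char 'c'): match length 1
  offset=6 (pos 2, char 'c'): match length 1
  offset=7 (pos 1, char 'c'): match length 1
  offset=8 (pos 0, char 'e'): match length 0
Longest match has length 2 at offset 2.
next_char = character at position 8 + 2 = 10 -> 'a'

Best match: offset=2, length=2 (matching 'ce' starting at position 6)
LZ77 triple: (2, 2, 'a')


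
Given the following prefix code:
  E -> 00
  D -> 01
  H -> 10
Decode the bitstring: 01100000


Decoding step by step:
Bits 01 -> D
Bits 10 -> H
Bits 00 -> E
Bits 00 -> E


Decoded message: DHEE


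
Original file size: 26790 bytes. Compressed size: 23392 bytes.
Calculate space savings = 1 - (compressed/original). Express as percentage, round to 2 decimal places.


ratio = compressed/original = 23392/26790 = 0.873162
savings = 1 - ratio = 1 - 0.873162 = 0.126838
as a percentage: 0.126838 * 100 = 12.68%

Space savings = 1 - 23392/26790 = 12.68%


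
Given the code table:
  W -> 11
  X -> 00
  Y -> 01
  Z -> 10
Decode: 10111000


Decoding:
10 -> Z
11 -> W
10 -> Z
00 -> X


Result: ZWZX


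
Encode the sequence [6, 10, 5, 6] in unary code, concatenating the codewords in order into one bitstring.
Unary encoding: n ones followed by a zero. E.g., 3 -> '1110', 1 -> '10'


Encode each number as n ones followed by a terminating 0:
  6 -> 1111110 (7 bits)
  10 -> 11111111110 (11 bits)
  5 -> 111110 (6 bits)
  6 -> 1111110 (7 bits)
Total length = 7 + 11 + 6 + 7 = 31 bits.

Unary([6, 10, 5, 6]) = 1111110111111111101111101111110 (31 bits)


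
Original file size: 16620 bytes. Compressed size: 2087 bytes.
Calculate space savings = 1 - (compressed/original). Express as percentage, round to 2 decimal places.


ratio = compressed/original = 2087/16620 = 0.125572
savings = 1 - ratio = 1 - 0.125572 = 0.874428
as a percentage: 0.874428 * 100 = 87.44%

Space savings = 1 - 2087/16620 = 87.44%


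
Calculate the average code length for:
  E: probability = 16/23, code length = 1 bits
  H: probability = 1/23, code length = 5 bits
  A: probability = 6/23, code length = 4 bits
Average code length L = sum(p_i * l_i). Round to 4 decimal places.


Weighted contributions p_i * l_i:
  E: (16/23) * 1 = 16/23
  H: (1/23) * 5 = 5/23
  A: (6/23) * 4 = 24/23
Sum = (16 + 5 + 24)/23 = 45/23

L = 45/23 = 1.9565 bits/symbol


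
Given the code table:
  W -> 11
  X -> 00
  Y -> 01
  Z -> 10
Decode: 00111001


Decoding:
00 -> X
11 -> W
10 -> Z
01 -> Y


Result: XWZY


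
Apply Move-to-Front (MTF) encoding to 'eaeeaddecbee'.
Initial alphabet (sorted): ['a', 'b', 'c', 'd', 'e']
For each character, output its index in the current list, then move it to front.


MTF encoding:
'e': index 4 in ['a', 'b', 'c', 'd', 'e'] -> ['e', 'a', 'b', 'c', 'd']
'a': index 1 in ['e', 'a', 'b', 'c', 'd'] -> ['a', 'e', 'b', 'c', 'd']
'e': index 1 in ['a', 'e', 'b', 'c', 'd'] -> ['e', 'a', 'b', 'c', 'd']
'e': index 0 in ['e', 'a', 'b', 'c', 'd'] -> ['e', 'a', 'b', 'c', 'd']
'a': index 1 in ['e', 'a', 'b', 'c', 'd'] -> ['a', 'e', 'b', 'c', 'd']
'd': index 4 in ['a', 'e', 'b', 'c', 'd'] -> ['d', 'a', 'e', 'b', 'c']
'd': index 0 in ['d', 'a', 'e', 'b', 'c'] -> ['d', 'a', 'e', 'b', 'c']
'e': index 2 in ['d', 'a', 'e', 'b', 'c'] -> ['e', 'd', 'a', 'b', 'c']
'c': index 4 in ['e', 'd', 'a', 'b', 'c'] -> ['c', 'e', 'd', 'a', 'b']
'b': index 4 in ['c', 'e', 'd', 'a', 'b'] -> ['b', 'c', 'e', 'd', 'a']
'e': index 2 in ['b', 'c', 'e', 'd', 'a'] -> ['e', 'b', 'c', 'd', 'a']
'e': index 0 in ['e', 'b', 'c', 'd', 'a'] -> ['e', 'b', 'c', 'd', 'a']


Output: [4, 1, 1, 0, 1, 4, 0, 2, 4, 4, 2, 0]


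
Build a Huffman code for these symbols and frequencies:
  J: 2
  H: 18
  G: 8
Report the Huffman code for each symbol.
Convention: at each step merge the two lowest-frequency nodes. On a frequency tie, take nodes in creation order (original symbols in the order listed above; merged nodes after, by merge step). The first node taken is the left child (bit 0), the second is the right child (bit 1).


Huffman tree construction:
Step 1: Merge J(2) + G(8) = 10
Step 2: Merge (J+G)(10) + H(18) = 28
Read each symbol's code off the tree from the root (left child = 0, right child = 1).

Codes:
  J: 00 (length 2)
  H: 1 (length 1)
  G: 01 (length 2)
Average code length: 38/28 = 1.3571 bits/symbol


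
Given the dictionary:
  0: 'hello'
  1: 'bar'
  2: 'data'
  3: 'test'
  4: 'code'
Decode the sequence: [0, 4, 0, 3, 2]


Look up each index in the dictionary:
  0 -> 'hello'
  4 -> 'code'
  0 -> 'hello'
  3 -> 'test'
  2 -> 'data'

Decoded: "hello code hello test data"


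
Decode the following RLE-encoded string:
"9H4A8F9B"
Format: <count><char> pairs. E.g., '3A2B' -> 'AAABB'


Expanding each <count><char> pair:
  9H -> 'HHHHHHHHH'
  4A -> 'AAAA'
  8F -> 'FFFFFFFF'
  9B -> 'BBBBBBBBB'

Decoded = HHHHHHHHHAAAAFFFFFFFFBBBBBBBBB


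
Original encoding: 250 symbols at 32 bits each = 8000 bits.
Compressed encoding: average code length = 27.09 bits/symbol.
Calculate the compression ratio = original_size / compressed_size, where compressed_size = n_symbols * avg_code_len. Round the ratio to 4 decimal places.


original_size = n_symbols * orig_bits = 250 * 32 = 8000 bits
compressed_size = n_symbols * avg_code_len = 250 * 27.09 = 6772.5 bits
ratio = original_size / compressed_size = 8000 / 6772.5 = 1.1812

Compression ratio = 1.1812


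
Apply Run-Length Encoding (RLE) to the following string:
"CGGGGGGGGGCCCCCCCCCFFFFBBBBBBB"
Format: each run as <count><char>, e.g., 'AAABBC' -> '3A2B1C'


Scanning runs left to right:
  i=0: run of 'C' x 1 -> '1C'
  i=1: run of 'G' x 9 -> '9G'
  i=10: run of 'C' x 9 -> '9C'
  i=19: run of 'F' x 4 -> '4F'
  i=23: run of 'B' x 7 -> '7B'

RLE = 1C9G9C4F7B


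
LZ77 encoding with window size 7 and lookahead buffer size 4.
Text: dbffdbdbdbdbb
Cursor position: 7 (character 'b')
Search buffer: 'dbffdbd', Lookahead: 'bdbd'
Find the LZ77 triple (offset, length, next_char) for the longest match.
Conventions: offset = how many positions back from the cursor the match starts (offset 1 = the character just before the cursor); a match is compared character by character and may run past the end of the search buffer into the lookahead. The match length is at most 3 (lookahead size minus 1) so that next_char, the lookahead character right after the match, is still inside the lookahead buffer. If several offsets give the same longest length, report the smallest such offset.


Try each offset into the search buffer:
  offset=1 (pos 6, char 'd'): match length 0
  offset=2 (pos 5, char 'b'): match length 3
  offset=3 (pos 4, char 'd'): match length 0
  offset=4 (pos 3, char 'f'): match length 0
  offset=5 (pos 2, char 'f'): match length 0
  offset=6 (pos 1, char 'b'): match length 1
  offset=7 (pos 0, char 'd'): match length 0
Longest match has length 3 at offset 2.
next_char = character at position 7 + 3 = 10 -> 'd'

Best match: offset=2, length=3 (matching 'bdb' starting at position 5)
LZ77 triple: (2, 3, 'd')


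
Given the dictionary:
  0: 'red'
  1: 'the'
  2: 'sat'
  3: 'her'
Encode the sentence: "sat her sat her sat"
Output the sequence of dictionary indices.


Look up each word in the dictionary:
  'sat' -> 2
  'her' -> 3
  'sat' -> 2
  'her' -> 3
  'sat' -> 2

Encoded: [2, 3, 2, 3, 2]


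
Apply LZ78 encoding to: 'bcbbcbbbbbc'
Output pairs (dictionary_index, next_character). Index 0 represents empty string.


LZ78 encoding steps:
Dictionary: {0: ''}
Step 1: w='' (idx 0), next='b' -> output (0, 'b'), add 'b' as idx 1
Step 2: w='' (idx 0), next='c' -> output (0, 'c'), add 'c' as idx 2
Step 3: w='b' (idx 1), next='b' -> output (1, 'b'), add 'bb' as idx 3
Step 4: w='c' (idx 2), next='b' -> output (2, 'b'), add 'cb' as idx 4
Step 5: w='bb' (idx 3), next='b' -> output (3, 'b'), add 'bbb' as idx 5
Step 6: w='b' (idx 1), next='c' -> output (1, 'c'), add 'bc' as idx 6


Encoded: [(0, 'b'), (0, 'c'), (1, 'b'), (2, 'b'), (3, 'b'), (1, 'c')]


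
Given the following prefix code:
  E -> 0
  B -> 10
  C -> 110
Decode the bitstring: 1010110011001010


Decoding step by step:
Bits 10 -> B
Bits 10 -> B
Bits 110 -> C
Bits 0 -> E
Bits 110 -> C
Bits 0 -> E
Bits 10 -> B
Bits 10 -> B


Decoded message: BBCECEBB


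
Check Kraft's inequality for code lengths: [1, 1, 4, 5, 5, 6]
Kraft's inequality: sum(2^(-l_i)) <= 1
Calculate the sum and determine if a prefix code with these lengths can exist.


Sum = 2^(-1) + 2^(-1) + 2^(-4) + 2^(-5) + 2^(-5) + 2^(-6)
    = 0.5 + 0.5 + 0.0625 + 0.03125 + 0.03125 + 0.015625
    = 73/64 = 1.140625
Since 1.140625 > 1, Kraft's inequality is NOT satisfied.
A prefix code with these lengths CANNOT exist.

Kraft sum = 1.140625. Not satisfied.


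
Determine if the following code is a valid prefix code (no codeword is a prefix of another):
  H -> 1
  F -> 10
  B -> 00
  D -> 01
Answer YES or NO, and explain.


Checking each pair (does one codeword prefix another?):
  H='1' vs F='10': prefix -- VIOLATION

NO -- this is NOT a valid prefix code. H (1) is a prefix of F (10).


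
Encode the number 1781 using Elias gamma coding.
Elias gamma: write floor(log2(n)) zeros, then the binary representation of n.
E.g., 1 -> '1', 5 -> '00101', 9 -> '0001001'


num_bits = floor(log2(1781)) + 1 = 11
leading_zeros = num_bits - 1 = 10
binary(1781) = 11011110101

Elias gamma(1781) = '0000000000' + '11011110101' = 000000000011011110101 (21 bits)


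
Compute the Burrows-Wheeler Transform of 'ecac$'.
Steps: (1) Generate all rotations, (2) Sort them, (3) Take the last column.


Rotations (sorted):
  0: $ecac -> last char: c
  1: ac$ec -> last char: c
  2: c$eca -> last char: a
  3: cac$e -> last char: e
  4: ecac$ -> last char: $


BWT = ccae$


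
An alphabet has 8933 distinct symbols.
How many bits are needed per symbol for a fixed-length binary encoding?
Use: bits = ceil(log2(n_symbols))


log2(8933) = 13.1249
Bracket: 2^13 = 8192 < 8933 <= 2^14 = 16384
So ceil(log2(8933)) = 14

bits = ceil(log2(8933)) = ceil(13.1249) = 14 bits


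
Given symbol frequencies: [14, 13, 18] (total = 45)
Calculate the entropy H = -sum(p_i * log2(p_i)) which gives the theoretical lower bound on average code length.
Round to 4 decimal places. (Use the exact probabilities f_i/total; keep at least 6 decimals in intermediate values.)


Per-symbol terms -p_i * log2(p_i) with p_i = f_i/45:
  p = 14/45 = 0.311111: log2(p) = -1.684498, -p*log2(p) = 0.524066
  p = 13/45 = 0.288889: log2(p) = -1.791413, -p*log2(p) = 0.517519
  p = 18/45 = 0.400000: log2(p) = -1.321928, -p*log2(p) = 0.528771
H = 0.524066 + 0.517519 + 0.528771 = 1.570356

H = 1.5704 bits/symbol


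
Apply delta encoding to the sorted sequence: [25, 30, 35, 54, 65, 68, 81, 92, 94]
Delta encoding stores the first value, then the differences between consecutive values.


First value: 25
Deltas:
  30 - 25 = 5
  35 - 30 = 5
  54 - 35 = 19
  65 - 54 = 11
  68 - 65 = 3
  81 - 68 = 13
  92 - 81 = 11
  94 - 92 = 2


Delta encoded: [25, 5, 5, 19, 11, 3, 13, 11, 2]


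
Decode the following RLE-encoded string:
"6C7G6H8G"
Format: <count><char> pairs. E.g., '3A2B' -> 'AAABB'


Expanding each <count><char> pair:
  6C -> 'CCCCCC'
  7G -> 'GGGGGGG'
  6H -> 'HHHHHH'
  8G -> 'GGGGGGGG'

Decoded = CCCCCCGGGGGGGHHHHHHGGGGGGGG


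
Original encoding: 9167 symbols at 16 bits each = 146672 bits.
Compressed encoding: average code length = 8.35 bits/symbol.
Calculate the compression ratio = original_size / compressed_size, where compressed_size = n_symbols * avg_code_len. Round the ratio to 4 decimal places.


original_size = n_symbols * orig_bits = 9167 * 16 = 146672 bits
compressed_size = n_symbols * avg_code_len = 9167 * 8.35 = 76544.45 bits
ratio = original_size / compressed_size = 146672 / 76544.45 = 1.9162

Compression ratio = 1.9162


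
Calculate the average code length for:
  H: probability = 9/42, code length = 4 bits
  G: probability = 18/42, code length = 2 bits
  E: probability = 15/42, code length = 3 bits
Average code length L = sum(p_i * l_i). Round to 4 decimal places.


Weighted contributions p_i * l_i:
  H: (9/42) * 4 = 36/42
  G: (18/42) * 2 = 36/42
  E: (15/42) * 3 = 45/42
Sum = (36 + 36 + 45)/42 = 117/42

L = 117/42 = 2.7857 bits/symbol


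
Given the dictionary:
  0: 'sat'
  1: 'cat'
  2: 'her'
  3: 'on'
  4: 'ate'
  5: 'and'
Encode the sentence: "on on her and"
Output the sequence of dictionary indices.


Look up each word in the dictionary:
  'on' -> 3
  'on' -> 3
  'her' -> 2
  'and' -> 5

Encoded: [3, 3, 2, 5]


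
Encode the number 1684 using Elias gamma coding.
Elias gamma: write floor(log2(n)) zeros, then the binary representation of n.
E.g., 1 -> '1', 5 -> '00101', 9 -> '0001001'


num_bits = floor(log2(1684)) + 1 = 11
leading_zeros = num_bits - 1 = 10
binary(1684) = 11010010100

Elias gamma(1684) = '0000000000' + '11010010100' = 000000000011010010100 (21 bits)


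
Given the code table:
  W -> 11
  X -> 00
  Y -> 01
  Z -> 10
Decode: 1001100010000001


Decoding:
10 -> Z
01 -> Y
10 -> Z
00 -> X
10 -> Z
00 -> X
00 -> X
01 -> Y


Result: ZYZXZXXY


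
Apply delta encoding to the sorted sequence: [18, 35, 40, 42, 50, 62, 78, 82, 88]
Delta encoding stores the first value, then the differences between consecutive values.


First value: 18
Deltas:
  35 - 18 = 17
  40 - 35 = 5
  42 - 40 = 2
  50 - 42 = 8
  62 - 50 = 12
  78 - 62 = 16
  82 - 78 = 4
  88 - 82 = 6


Delta encoded: [18, 17, 5, 2, 8, 12, 16, 4, 6]


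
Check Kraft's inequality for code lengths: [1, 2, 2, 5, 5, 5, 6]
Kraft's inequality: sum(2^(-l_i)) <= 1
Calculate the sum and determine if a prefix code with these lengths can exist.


Sum = 2^(-1) + 2^(-2) + 2^(-2) + 2^(-5) + 2^(-5) + 2^(-5) + 2^(-6)
    = 0.5 + 0.25 + 0.25 + 0.03125 + 0.03125 + 0.03125 + 0.015625
    = 71/64 = 1.109375
Since 1.109375 > 1, Kraft's inequality is NOT satisfied.
A prefix code with these lengths CANNOT exist.

Kraft sum = 1.109375. Not satisfied.


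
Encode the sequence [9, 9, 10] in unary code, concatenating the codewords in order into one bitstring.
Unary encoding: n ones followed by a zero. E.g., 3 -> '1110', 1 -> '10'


Encode each number as n ones followed by a terminating 0:
  9 -> 1111111110 (10 bits)
  9 -> 1111111110 (10 bits)
  10 -> 11111111110 (11 bits)
Total length = 10 + 10 + 11 = 31 bits.

Unary([9, 9, 10]) = 1111111110111111111011111111110 (31 bits)


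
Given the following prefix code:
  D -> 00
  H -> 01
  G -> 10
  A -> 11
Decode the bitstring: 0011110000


Decoding step by step:
Bits 00 -> D
Bits 11 -> A
Bits 11 -> A
Bits 00 -> D
Bits 00 -> D


Decoded message: DAADD


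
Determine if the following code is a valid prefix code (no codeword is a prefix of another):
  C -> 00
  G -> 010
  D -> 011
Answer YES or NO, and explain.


Checking each pair (does one codeword prefix another?):
  C='00' vs G='010': no prefix
  C='00' vs D='011': no prefix
  G='010' vs C='00': no prefix
  G='010' vs D='011': no prefix
  D='011' vs C='00': no prefix
  D='011' vs G='010': no prefix
No violation found over all pairs.

YES -- this is a valid prefix code. No codeword is a prefix of any other codeword.


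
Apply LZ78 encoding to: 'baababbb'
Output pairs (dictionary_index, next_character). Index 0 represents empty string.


LZ78 encoding steps:
Dictionary: {0: ''}
Step 1: w='' (idx 0), next='b' -> output (0, 'b'), add 'b' as idx 1
Step 2: w='' (idx 0), next='a' -> output (0, 'a'), add 'a' as idx 2
Step 3: w='a' (idx 2), next='b' -> output (2, 'b'), add 'ab' as idx 3
Step 4: w='ab' (idx 3), next='b' -> output (3, 'b'), add 'abb' as idx 4
Step 5: w='b' (idx 1), end of input -> output (1, '')


Encoded: [(0, 'b'), (0, 'a'), (2, 'b'), (3, 'b'), (1, '')]


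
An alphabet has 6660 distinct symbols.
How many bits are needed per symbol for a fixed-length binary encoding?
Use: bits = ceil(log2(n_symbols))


log2(6660) = 12.7013
Bracket: 2^12 = 4096 < 6660 <= 2^13 = 8192
So ceil(log2(6660)) = 13

bits = ceil(log2(6660)) = ceil(12.7013) = 13 bits


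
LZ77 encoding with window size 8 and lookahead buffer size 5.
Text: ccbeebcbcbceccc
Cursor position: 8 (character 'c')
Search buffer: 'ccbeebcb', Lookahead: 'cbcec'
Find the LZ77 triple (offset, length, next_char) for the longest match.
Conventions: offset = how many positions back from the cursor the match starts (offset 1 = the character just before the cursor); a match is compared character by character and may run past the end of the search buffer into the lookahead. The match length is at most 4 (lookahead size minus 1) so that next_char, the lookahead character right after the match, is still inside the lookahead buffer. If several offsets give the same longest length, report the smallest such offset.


Try each offset into the search buffer:
  offset=1 (pos 7, char 'b'): match length 0
  offset=2 (pos 6, char 'c'): match length 3
  offset=3 (pos 5, char 'b'): match length 0
  offset=4 (pos 4, char 'e'): match length 0
  offset=5 (pos 3, char 'e'): match length 0
  offset=6 (pos 2, char 'b'): match length 0
  offset=7 (pos 1, char 'c'): match length 2
  offset=8 (pos 0, char 'c'): match length 1
Longest match has length 3 at offset 2.
next_char = character at position 8 + 3 = 11 -> 'e'

Best match: offset=2, length=3 (matching 'cbc' starting at position 6)
LZ77 triple: (2, 3, 'e')


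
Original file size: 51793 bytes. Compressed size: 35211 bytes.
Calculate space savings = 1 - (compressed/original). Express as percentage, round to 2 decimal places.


ratio = compressed/original = 35211/51793 = 0.679841
savings = 1 - ratio = 1 - 0.679841 = 0.320159
as a percentage: 0.320159 * 100 = 32.02%

Space savings = 1 - 35211/51793 = 32.02%


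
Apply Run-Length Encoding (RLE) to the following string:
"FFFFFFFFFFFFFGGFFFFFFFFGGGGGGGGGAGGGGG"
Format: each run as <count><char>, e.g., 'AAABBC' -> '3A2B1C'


Scanning runs left to right:
  i=0: run of 'F' x 13 -> '13F'
  i=13: run of 'G' x 2 -> '2G'
  i=15: run of 'F' x 8 -> '8F'
  i=23: run of 'G' x 9 -> '9G'
  i=32: run of 'A' x 1 -> '1A'
  i=33: run of 'G' x 5 -> '5G'

RLE = 13F2G8F9G1A5G


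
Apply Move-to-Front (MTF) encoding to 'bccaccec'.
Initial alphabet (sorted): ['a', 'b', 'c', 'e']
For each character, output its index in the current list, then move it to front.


MTF encoding:
'b': index 1 in ['a', 'b', 'c', 'e'] -> ['b', 'a', 'c', 'e']
'c': index 2 in ['b', 'a', 'c', 'e'] -> ['c', 'b', 'a', 'e']
'c': index 0 in ['c', 'b', 'a', 'e'] -> ['c', 'b', 'a', 'e']
'a': index 2 in ['c', 'b', 'a', 'e'] -> ['a', 'c', 'b', 'e']
'c': index 1 in ['a', 'c', 'b', 'e'] -> ['c', 'a', 'b', 'e']
'c': index 0 in ['c', 'a', 'b', 'e'] -> ['c', 'a', 'b', 'e']
'e': index 3 in ['c', 'a', 'b', 'e'] -> ['e', 'c', 'a', 'b']
'c': index 1 in ['e', 'c', 'a', 'b'] -> ['c', 'e', 'a', 'b']


Output: [1, 2, 0, 2, 1, 0, 3, 1]


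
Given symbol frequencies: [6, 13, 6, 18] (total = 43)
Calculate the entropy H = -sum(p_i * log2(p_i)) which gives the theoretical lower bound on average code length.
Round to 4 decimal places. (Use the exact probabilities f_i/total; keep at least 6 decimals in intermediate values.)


Per-symbol terms -p_i * log2(p_i) with p_i = f_i/43:
  p = 6/43 = 0.139535: log2(p) = -2.841302, -p*log2(p) = 0.396461
  p = 13/43 = 0.302326: log2(p) = -1.725825, -p*log2(p) = 0.521761
  p = 6/43 = 0.139535: log2(p) = -2.841302, -p*log2(p) = 0.396461
  p = 18/43 = 0.418605: log2(p) = -1.256340, -p*log2(p) = 0.525910
H = 0.396461 + 0.521761 + 0.396461 + 0.525910 = 1.840593

H = 1.8406 bits/symbol


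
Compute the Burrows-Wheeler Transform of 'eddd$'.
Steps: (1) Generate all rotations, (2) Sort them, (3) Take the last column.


Rotations (sorted):
  0: $eddd -> last char: d
  1: d$edd -> last char: d
  2: dd$ed -> last char: d
  3: ddd$e -> last char: e
  4: eddd$ -> last char: $


BWT = ddde$


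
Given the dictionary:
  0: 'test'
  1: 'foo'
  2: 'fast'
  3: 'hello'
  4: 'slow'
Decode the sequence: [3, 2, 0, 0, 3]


Look up each index in the dictionary:
  3 -> 'hello'
  2 -> 'fast'
  0 -> 'test'
  0 -> 'test'
  3 -> 'hello'

Decoded: "hello fast test test hello"


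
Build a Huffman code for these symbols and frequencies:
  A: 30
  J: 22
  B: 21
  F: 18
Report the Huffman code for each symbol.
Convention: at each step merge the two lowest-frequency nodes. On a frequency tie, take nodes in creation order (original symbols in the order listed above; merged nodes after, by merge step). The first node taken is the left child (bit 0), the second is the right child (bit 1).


Huffman tree construction:
Step 1: Merge F(18) + B(21) = 39
Step 2: Merge J(22) + A(30) = 52
Step 3: Merge (F+B)(39) + (J+A)(52) = 91
Read each symbol's code off the tree from the root (left child = 0, right child = 1).

Codes:
  A: 11 (length 2)
  J: 10 (length 2)
  B: 01 (length 2)
  F: 00 (length 2)
Average code length: 182/91 = 2.0000 bits/symbol


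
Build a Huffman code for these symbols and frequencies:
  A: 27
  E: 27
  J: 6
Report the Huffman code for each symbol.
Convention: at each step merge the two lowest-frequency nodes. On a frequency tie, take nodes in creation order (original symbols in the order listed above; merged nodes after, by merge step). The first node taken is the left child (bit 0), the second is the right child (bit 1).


Huffman tree construction:
Step 1: Merge J(6) + A(27) = 33
Step 2: Merge E(27) + (J+A)(33) = 60
Read each symbol's code off the tree from the root (left child = 0, right child = 1).

Codes:
  A: 11 (length 2)
  E: 0 (length 1)
  J: 10 (length 2)
Average code length: 93/60 = 1.5500 bits/symbol


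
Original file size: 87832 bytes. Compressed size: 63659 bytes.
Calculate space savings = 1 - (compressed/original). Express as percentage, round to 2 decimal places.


ratio = compressed/original = 63659/87832 = 0.724781
savings = 1 - ratio = 1 - 0.724781 = 0.275219
as a percentage: 0.275219 * 100 = 27.52%

Space savings = 1 - 63659/87832 = 27.52%


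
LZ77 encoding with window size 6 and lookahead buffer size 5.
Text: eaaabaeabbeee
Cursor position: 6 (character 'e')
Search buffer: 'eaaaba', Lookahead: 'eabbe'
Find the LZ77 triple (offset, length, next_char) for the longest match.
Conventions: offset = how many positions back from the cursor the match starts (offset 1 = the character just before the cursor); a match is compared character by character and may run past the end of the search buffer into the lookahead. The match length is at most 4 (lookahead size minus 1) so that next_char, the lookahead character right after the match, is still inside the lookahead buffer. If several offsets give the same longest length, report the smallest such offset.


Try each offset into the search buffer:
  offset=1 (pos 5, char 'a'): match length 0
  offset=2 (pos 4, char 'b'): match length 0
  offset=3 (pos 3, char 'a'): match length 0
  offset=4 (pos 2, char 'a'): match length 0
  offset=5 (pos 1, char 'a'): match length 0
  offset=6 (pos 0, char 'e'): match length 2
Longest match has length 2 at offset 6.
next_char = character at position 6 + 2 = 8 -> 'b'

Best match: offset=6, length=2 (matching 'ea' starting at position 0)
LZ77 triple: (6, 2, 'b')


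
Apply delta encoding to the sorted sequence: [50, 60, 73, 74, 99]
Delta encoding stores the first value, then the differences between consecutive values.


First value: 50
Deltas:
  60 - 50 = 10
  73 - 60 = 13
  74 - 73 = 1
  99 - 74 = 25


Delta encoded: [50, 10, 13, 1, 25]


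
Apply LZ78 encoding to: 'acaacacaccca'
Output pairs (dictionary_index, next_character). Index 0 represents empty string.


LZ78 encoding steps:
Dictionary: {0: ''}
Step 1: w='' (idx 0), next='a' -> output (0, 'a'), add 'a' as idx 1
Step 2: w='' (idx 0), next='c' -> output (0, 'c'), add 'c' as idx 2
Step 3: w='a' (idx 1), next='a' -> output (1, 'a'), add 'aa' as idx 3
Step 4: w='c' (idx 2), next='a' -> output (2, 'a'), add 'ca' as idx 4
Step 5: w='ca' (idx 4), next='c' -> output (4, 'c'), add 'cac' as idx 5
Step 6: w='c' (idx 2), next='c' -> output (2, 'c'), add 'cc' as idx 6
Step 7: w='a' (idx 1), end of input -> output (1, '')


Encoded: [(0, 'a'), (0, 'c'), (1, 'a'), (2, 'a'), (4, 'c'), (2, 'c'), (1, '')]


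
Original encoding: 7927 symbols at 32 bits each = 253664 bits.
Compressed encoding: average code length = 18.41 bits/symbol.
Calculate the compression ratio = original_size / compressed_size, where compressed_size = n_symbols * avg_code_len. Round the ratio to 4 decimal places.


original_size = n_symbols * orig_bits = 7927 * 32 = 253664 bits
compressed_size = n_symbols * avg_code_len = 7927 * 18.41 = 145936.07 bits
ratio = original_size / compressed_size = 253664 / 145936.07 = 1.7382

Compression ratio = 1.7382


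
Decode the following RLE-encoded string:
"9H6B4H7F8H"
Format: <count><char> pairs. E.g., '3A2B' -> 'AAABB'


Expanding each <count><char> pair:
  9H -> 'HHHHHHHHH'
  6B -> 'BBBBBB'
  4H -> 'HHHH'
  7F -> 'FFFFFFF'
  8H -> 'HHHHHHHH'

Decoded = HHHHHHHHHBBBBBBHHHHFFFFFFFHHHHHHHH


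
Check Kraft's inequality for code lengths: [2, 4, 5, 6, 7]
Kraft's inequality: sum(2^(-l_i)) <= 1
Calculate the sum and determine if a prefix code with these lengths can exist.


Sum = 2^(-2) + 2^(-4) + 2^(-5) + 2^(-6) + 2^(-7)
    = 0.25 + 0.0625 + 0.03125 + 0.015625 + 0.0078125
    = 47/128 = 0.3671875
Since 0.3671875 <= 1, Kraft's inequality IS satisfied.
A prefix code with these lengths CAN exist.

Kraft sum = 0.3671875. Satisfied.


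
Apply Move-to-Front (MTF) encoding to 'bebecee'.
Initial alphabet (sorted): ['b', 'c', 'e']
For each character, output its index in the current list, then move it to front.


MTF encoding:
'b': index 0 in ['b', 'c', 'e'] -> ['b', 'c', 'e']
'e': index 2 in ['b', 'c', 'e'] -> ['e', 'b', 'c']
'b': index 1 in ['e', 'b', 'c'] -> ['b', 'e', 'c']
'e': index 1 in ['b', 'e', 'c'] -> ['e', 'b', 'c']
'c': index 2 in ['e', 'b', 'c'] -> ['c', 'e', 'b']
'e': index 1 in ['c', 'e', 'b'] -> ['e', 'c', 'b']
'e': index 0 in ['e', 'c', 'b'] -> ['e', 'c', 'b']


Output: [0, 2, 1, 1, 2, 1, 0]


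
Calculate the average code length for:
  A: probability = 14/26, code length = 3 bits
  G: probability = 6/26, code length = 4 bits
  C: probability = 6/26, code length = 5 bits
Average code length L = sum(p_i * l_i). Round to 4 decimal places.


Weighted contributions p_i * l_i:
  A: (14/26) * 3 = 42/26
  G: (6/26) * 4 = 24/26
  C: (6/26) * 5 = 30/26
Sum = (42 + 24 + 30)/26 = 96/26

L = 96/26 = 3.6923 bits/symbol


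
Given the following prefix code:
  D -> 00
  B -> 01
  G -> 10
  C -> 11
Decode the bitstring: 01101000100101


Decoding step by step:
Bits 01 -> B
Bits 10 -> G
Bits 10 -> G
Bits 00 -> D
Bits 10 -> G
Bits 01 -> B
Bits 01 -> B


Decoded message: BGGDGBB


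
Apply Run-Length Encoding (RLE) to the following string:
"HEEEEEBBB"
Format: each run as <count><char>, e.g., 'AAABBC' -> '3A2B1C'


Scanning runs left to right:
  i=0: run of 'H' x 1 -> '1H'
  i=1: run of 'E' x 5 -> '5E'
  i=6: run of 'B' x 3 -> '3B'

RLE = 1H5E3B


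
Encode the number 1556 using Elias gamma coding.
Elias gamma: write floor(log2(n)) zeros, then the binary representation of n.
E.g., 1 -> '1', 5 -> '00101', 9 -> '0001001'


num_bits = floor(log2(1556)) + 1 = 11
leading_zeros = num_bits - 1 = 10
binary(1556) = 11000010100

Elias gamma(1556) = '0000000000' + '11000010100' = 000000000011000010100 (21 bits)


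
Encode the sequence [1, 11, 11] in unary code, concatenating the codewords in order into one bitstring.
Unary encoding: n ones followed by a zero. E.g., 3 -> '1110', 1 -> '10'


Encode each number as n ones followed by a terminating 0:
  1 -> 10 (2 bits)
  11 -> 111111111110 (12 bits)
  11 -> 111111111110 (12 bits)
Total length = 2 + 12 + 12 = 26 bits.

Unary([1, 11, 11]) = 10111111111110111111111110 (26 bits)


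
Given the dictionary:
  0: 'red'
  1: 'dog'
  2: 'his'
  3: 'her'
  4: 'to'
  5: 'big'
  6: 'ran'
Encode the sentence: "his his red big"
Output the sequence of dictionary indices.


Look up each word in the dictionary:
  'his' -> 2
  'his' -> 2
  'red' -> 0
  'big' -> 5

Encoded: [2, 2, 0, 5]


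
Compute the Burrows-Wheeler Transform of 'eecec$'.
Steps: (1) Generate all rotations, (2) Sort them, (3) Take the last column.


Rotations (sorted):
  0: $eecec -> last char: c
  1: c$eece -> last char: e
  2: cec$ee -> last char: e
  3: ec$eec -> last char: c
  4: ecec$e -> last char: e
  5: eecec$ -> last char: $


BWT = ceece$


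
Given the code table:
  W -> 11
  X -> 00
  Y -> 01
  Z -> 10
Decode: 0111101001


Decoding:
01 -> Y
11 -> W
10 -> Z
10 -> Z
01 -> Y


Result: YWZZY


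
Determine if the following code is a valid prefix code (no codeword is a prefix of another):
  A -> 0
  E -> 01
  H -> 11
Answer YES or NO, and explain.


Checking each pair (does one codeword prefix another?):
  A='0' vs E='01': prefix -- VIOLATION

NO -- this is NOT a valid prefix code. A (0) is a prefix of E (01).


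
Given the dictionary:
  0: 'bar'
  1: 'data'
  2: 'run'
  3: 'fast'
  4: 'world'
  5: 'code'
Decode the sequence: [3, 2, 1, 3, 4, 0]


Look up each index in the dictionary:
  3 -> 'fast'
  2 -> 'run'
  1 -> 'data'
  3 -> 'fast'
  4 -> 'world'
  0 -> 'bar'

Decoded: "fast run data fast world bar"


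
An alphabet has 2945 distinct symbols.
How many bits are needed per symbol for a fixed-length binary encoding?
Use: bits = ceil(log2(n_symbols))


log2(2945) = 11.5241
Bracket: 2^11 = 2048 < 2945 <= 2^12 = 4096
So ceil(log2(2945)) = 12

bits = ceil(log2(2945)) = ceil(11.5241) = 12 bits


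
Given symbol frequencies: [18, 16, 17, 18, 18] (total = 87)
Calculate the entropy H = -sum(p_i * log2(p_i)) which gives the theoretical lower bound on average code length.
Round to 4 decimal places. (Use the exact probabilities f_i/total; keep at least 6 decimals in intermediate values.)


Per-symbol terms -p_i * log2(p_i) with p_i = f_i/87:
  p = 18/87 = 0.206897: log2(p) = -2.273018, -p*log2(p) = 0.470280
  p = 16/87 = 0.183908: log2(p) = -2.442943, -p*log2(p) = 0.449277
  p = 17/87 = 0.195402: log2(p) = -2.355481, -p*log2(p) = 0.460266
  p = 18/87 = 0.206897: log2(p) = -2.273018, -p*log2(p) = 0.470280
  p = 18/87 = 0.206897: log2(p) = -2.273018, -p*log2(p) = 0.470280
H = 0.470280 + 0.449277 + 0.460266 + 0.470280 + 0.470280 = 2.320383

H = 2.3204 bits/symbol


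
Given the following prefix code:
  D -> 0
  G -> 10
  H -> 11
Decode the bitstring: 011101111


Decoding step by step:
Bits 0 -> D
Bits 11 -> H
Bits 10 -> G
Bits 11 -> H
Bits 11 -> H


Decoded message: DHGHH


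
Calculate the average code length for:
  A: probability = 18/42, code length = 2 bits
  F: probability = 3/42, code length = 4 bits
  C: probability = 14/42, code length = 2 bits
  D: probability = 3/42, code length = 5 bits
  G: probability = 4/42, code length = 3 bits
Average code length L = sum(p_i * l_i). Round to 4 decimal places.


Weighted contributions p_i * l_i:
  A: (18/42) * 2 = 36/42
  F: (3/42) * 4 = 12/42
  C: (14/42) * 2 = 28/42
  D: (3/42) * 5 = 15/42
  G: (4/42) * 3 = 12/42
Sum = (36 + 12 + 28 + 15 + 12)/42 = 103/42

L = 103/42 = 2.4524 bits/symbol
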